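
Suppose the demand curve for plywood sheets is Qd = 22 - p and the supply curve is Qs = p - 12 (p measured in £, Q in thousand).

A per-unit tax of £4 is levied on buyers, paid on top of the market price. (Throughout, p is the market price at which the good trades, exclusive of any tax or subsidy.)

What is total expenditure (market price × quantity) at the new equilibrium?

Initially, 22 - p = p - 12, so 34 = 2p and p = 17, Q = 5.
Since buyers pay the price plus the tax, the effective demand curve becomes Qd = 18 - p.
Clearing the new market: 18 - p = p - 12, so p = 15 and Q = 3.
New expenditure = 15 × 3 = 45.

45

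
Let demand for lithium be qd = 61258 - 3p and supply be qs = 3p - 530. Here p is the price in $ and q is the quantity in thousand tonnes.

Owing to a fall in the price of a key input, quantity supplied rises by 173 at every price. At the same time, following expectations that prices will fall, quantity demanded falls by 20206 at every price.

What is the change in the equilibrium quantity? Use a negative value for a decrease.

Solve the original market: 61258 - 3p = 3p - 530, hence p = 10298 and q = 30364.
The shock moves the curves to qd = 41052 - 3p and qs = 3p - 357.
Equate the new curves: 41052 - 3p = 3p - 357, giving 41409 = 6p, p = 6901.5, q = 20347.5.
Δq = 20347.5 − 30364 = -10016.5.

-10016.5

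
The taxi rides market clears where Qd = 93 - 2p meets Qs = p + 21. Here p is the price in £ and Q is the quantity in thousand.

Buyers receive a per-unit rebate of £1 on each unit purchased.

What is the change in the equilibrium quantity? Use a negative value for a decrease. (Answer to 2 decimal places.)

+0.67

Solve the original market: 93 - 2p = p + 21, hence p = 24 and Q = 45.
Since buyers' out-of-pocket price is the market price minus the rebate, the effective demand curve becomes Qd = 95 - 2p.
Setting them equal: 95 - 2p = p + 21 → 74 = 3p, so p = 74/3 ≈ 24.6667 and Q = 137/3 ≈ 45.6667.
ΔQ = 45.6667 − 45 = +0.67.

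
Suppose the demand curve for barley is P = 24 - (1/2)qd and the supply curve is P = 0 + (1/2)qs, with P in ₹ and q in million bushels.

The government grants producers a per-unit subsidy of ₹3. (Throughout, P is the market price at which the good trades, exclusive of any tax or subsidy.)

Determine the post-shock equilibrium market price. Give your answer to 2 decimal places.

10.50

Original equilibrium: 48 - 2P = 2P gives 48 = 4P, so P = 12 and q = 24.
Since sellers receive the price plus the subsidy, the effective supply curve becomes qs = 2P + 6.
Equate the new curves: 48 - 2P = 2P + 6, giving 42 = 4P, P = 10.5, q = 27.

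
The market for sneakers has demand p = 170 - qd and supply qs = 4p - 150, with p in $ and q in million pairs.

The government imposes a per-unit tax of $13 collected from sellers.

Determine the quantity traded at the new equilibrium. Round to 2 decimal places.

95.60

Original equilibrium: 170 - p = 4p - 150 gives 320 = 5p, so p = 64 and q = 106.
Since sellers keep the price net of the tax, the effective supply curve becomes qs = 4p - 202.
New equilibrium: 170 - p = 4p - 202 ⇒ 372 = 5p ⇒ p = 74.4, q = 95.6.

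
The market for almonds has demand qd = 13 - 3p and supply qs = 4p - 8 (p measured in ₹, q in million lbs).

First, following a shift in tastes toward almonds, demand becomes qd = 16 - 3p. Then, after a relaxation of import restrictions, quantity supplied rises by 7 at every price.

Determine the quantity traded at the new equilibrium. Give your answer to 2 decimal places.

Initially, 13 - 3p = 4p - 8, so 21 = 7p and p = 3, q = 4.
The new curves are qd = 16 - 3p (demand) and qs = 4p - 1 (supply).
Equate the new curves: 16 - 3p = 4p - 1, giving 17 = 7p, p = 17/7 ≈ 2.4286, q = 61/7 ≈ 8.7143.

8.71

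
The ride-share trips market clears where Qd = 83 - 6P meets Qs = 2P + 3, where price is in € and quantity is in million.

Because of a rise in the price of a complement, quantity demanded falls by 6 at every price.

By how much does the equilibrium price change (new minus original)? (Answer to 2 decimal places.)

-0.75

Initially, 83 - 6P = 2P + 3, so 80 = 8P and P = 10, Q = 23.
With the change applied: demand Qd = 77 - 6P, supply Qs = 2P + 3.
New equilibrium: 77 - 6P = 2P + 3 ⇒ 74 = 8P ⇒ P = 9.25, Q = 21.5.
ΔP = 9.25 − 10 = -0.75.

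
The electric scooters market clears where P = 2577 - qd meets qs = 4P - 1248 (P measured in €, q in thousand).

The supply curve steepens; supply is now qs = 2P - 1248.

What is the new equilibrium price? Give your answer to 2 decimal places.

Original equilibrium: 2577 - P = 4P - 1248 gives 3825 = 5P, so P = 765 and q = 1812.
The new curves are qd = 2577 - P (demand) and qs = 2P - 1248 (supply).
Equate the new curves: 2577 - P = 2P - 1248, giving 3825 = 3P, P = 1275, q = 1302.

1275.00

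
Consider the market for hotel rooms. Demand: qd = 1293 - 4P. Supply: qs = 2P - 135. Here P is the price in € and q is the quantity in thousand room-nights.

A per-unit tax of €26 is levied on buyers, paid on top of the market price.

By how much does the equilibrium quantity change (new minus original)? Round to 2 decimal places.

Original equilibrium: 1293 - 4P = 2P - 135 gives 1428 = 6P, so P = 238 and q = 341.
Since buyers pay the price plus the tax, the effective demand curve becomes qd = 1189 - 4P.
Setting them equal: 1189 - 4P = 2P - 135 → 1324 = 6P, so P = 662/3 ≈ 220.6667 and q = 919/3 ≈ 306.3333.
Δq = 306.3333 − 341 = -34.67.

-34.67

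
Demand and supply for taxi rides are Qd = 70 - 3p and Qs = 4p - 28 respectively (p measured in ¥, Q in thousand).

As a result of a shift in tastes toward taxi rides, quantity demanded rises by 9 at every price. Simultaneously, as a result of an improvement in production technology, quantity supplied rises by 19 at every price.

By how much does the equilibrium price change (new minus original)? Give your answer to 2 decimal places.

Initially, 70 - 3p = 4p - 28, so 98 = 7p and p = 14, Q = 28.
The shock moves the curves to Qd = 79 - 3p and Qs = 4p - 9.
Clearing the new market: 79 - 3p = 4p - 9, so p = 88/7 ≈ 12.5714 and Q = 289/7 ≈ 41.2857.
Δp = 12.5714 − 14 = -1.43.

-1.43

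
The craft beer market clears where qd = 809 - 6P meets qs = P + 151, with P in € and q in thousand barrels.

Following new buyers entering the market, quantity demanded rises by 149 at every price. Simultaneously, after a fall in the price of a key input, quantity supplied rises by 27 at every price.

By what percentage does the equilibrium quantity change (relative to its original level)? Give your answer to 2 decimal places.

Before the shock: 809 - 6P = P + 151 ⇒ 658 = 7P ⇒ P = 94, q = 245.
The new curves are qd = 958 - 6P (demand) and qs = P + 178 (supply).
Clearing the new market: 958 - 6P = P + 178, so P = 780/7 ≈ 111.4286 and q = 2026/7 ≈ 289.4286.
%Δq = (289.4286 − 245) / 245 × 100 = +18.13%.

+18.13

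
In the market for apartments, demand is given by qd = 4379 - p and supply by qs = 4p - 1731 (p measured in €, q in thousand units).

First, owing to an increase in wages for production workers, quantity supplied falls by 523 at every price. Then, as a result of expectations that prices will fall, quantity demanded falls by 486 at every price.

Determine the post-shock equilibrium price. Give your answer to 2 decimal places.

Solve the original market: 4379 - p = 4p - 1731, hence p = 1222 and q = 3157.
The shock moves the curves to qd = 3893 - p and qs = 4p - 2254.
Equate the new curves: 3893 - p = 4p - 2254, giving 6147 = 5p, p = 1229.4, q = 2663.6.

1229.40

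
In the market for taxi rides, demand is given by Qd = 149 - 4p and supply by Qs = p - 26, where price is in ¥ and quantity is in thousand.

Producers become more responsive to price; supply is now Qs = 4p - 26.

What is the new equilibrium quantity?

Before the shock: 149 - 4p = p - 26 ⇒ 175 = 5p ⇒ p = 35, Q = 9.
The shock moves the curves to Qd = 149 - 4p and Qs = 4p - 26.
Equate the new curves: 149 - 4p = 4p - 26, giving 175 = 8p, p = 21.875, Q = 61.5.

61.5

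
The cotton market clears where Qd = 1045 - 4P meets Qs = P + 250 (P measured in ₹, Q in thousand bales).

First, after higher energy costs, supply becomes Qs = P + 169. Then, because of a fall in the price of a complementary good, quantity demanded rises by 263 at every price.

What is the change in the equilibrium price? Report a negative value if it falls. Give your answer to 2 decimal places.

+68.80

Solve the original market: 1045 - 4P = P + 250, hence P = 159 and Q = 409.
The shock moves the curves to Qd = 1308 - 4P and Qs = P + 169.
New equilibrium: 1308 - 4P = P + 169 ⇒ 1139 = 5P ⇒ P = 227.8, Q = 396.8.
ΔP = 227.8 − 159 = +68.80.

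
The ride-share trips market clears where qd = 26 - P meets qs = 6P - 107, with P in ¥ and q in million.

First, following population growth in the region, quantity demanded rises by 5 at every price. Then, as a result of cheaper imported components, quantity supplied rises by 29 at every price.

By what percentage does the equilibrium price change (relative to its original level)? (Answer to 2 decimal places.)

Solve the original market: 26 - P = 6P - 107, hence P = 19 and q = 7.
The new curves are qd = 31 - P (demand) and qs = 6P - 78 (supply).
Setting them equal: 31 - P = 6P - 78 → 109 = 7P, so P = 109/7 ≈ 15.5714 and q = 108/7 ≈ 15.4286.
%ΔP = (15.5714 − 19) / 19 × 100 = -18.05%.

-18.05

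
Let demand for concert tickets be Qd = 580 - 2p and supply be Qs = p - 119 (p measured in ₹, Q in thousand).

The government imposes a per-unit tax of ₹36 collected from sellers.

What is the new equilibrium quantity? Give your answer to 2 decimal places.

Before the shock: 580 - 2p = p - 119 ⇒ 699 = 3p ⇒ p = 233, Q = 114.
Since sellers keep the price net of the tax, the effective supply curve becomes Qs = p - 155.
Setting them equal: 580 - 2p = p - 155 → 735 = 3p, so p = 245 and Q = 90.

90.00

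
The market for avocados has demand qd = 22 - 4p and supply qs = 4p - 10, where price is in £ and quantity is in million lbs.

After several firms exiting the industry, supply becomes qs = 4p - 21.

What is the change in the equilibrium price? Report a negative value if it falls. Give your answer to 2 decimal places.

+1.38

Solve the original market: 22 - 4p = 4p - 10, hence p = 4 and q = 6.
With the change applied: demand qd = 22 - 4p, supply qs = 4p - 21.
Equate the new curves: 22 - 4p = 4p - 21, giving 43 = 8p, p = 5.375, q = 0.5.
Δp = 5.375 − 4 = +1.38.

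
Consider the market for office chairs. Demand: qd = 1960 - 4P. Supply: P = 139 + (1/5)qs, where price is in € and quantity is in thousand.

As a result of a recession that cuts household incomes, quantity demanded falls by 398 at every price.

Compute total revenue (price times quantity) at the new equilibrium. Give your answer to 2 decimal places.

Solve the original market: 1960 - 4P = 5P - 695, hence P = 295 and q = 780.
After the shift, demand is qd = 1562 - 4P and supply is qs = 5P - 695.
Clearing the new market: 1562 - 4P = 5P - 695, so P = 2257/9 ≈ 250.7778 and q = 5030/9 ≈ 558.8889.
New expenditure = 250.7778 × 558.8889 = 140156.91.

140156.91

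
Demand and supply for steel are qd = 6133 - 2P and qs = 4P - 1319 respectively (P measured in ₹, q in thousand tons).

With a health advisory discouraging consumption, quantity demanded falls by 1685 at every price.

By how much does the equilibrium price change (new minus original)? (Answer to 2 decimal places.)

Initially, 6133 - 2P = 4P - 1319, so 7452 = 6P and P = 1242, q = 3649.
The new curves are qd = 4448 - 2P (demand) and qs = 4P - 1319 (supply).
New equilibrium: 4448 - 2P = 4P - 1319 ⇒ 5767 = 6P ⇒ P = 5767/6 ≈ 961.1667, q = 7577/3 ≈ 2525.6667.
ΔP = 961.1667 − 1242 = -280.83.

-280.83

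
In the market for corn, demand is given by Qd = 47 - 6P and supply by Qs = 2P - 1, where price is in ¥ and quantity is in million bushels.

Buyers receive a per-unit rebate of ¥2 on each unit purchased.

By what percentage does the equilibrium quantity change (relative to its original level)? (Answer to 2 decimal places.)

+27.27

Initially, 47 - 6P = 2P - 1, so 48 = 8P and P = 6, Q = 11.
Since buyers' out-of-pocket price is the market price minus the rebate, the effective demand curve becomes Qd = 59 - 6P.
Equate the new curves: 59 - 6P = 2P - 1, giving 60 = 8P, P = 7.5, Q = 14.
%ΔQ = (14 − 11) / 11 × 100 = +27.27%.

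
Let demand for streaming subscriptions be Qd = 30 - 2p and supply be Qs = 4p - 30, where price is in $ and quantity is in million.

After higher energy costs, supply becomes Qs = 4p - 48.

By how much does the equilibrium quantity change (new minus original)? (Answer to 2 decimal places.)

Initially, 30 - 2p = 4p - 30, so 60 = 6p and p = 10, Q = 10.
After the shift, demand is Qd = 30 - 2p and supply is Qs = 4p - 48.
New equilibrium: 30 - 2p = 4p - 48 ⇒ 78 = 6p ⇒ p = 13, Q = 4.
ΔQ = 4 − 10 = -6.00.

-6.00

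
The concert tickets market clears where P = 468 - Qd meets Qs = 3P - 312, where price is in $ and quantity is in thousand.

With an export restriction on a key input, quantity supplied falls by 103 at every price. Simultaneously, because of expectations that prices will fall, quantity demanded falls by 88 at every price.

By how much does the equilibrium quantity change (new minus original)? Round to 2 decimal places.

-91.75

Initially, 468 - P = 3P - 312, so 780 = 4P and P = 195, Q = 273.
With the change applied: demand Qd = 380 - P, supply Qs = 3P - 415.
Clearing the new market: 380 - P = 3P - 415, so P = 198.75 and Q = 181.25.
ΔQ = 181.25 − 273 = -91.75.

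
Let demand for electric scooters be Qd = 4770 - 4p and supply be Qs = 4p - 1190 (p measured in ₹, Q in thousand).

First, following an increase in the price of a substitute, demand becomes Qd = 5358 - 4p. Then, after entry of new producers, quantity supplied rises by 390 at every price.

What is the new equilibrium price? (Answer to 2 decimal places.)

Original equilibrium: 4770 - 4p = 4p - 1190 gives 5960 = 8p, so p = 745 and Q = 1790.
After the shift, demand is Qd = 5358 - 4p and supply is Qs = 4p - 800.
New equilibrium: 5358 - 4p = 4p - 800 ⇒ 6158 = 8p ⇒ p = 769.75, Q = 2279.

769.75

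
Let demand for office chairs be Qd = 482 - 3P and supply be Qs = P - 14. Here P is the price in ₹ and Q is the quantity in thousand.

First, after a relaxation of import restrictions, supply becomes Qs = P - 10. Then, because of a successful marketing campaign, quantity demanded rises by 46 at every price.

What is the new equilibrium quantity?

Original equilibrium: 482 - 3P = P - 14 gives 496 = 4P, so P = 124 and Q = 110.
The shock moves the curves to Qd = 528 - 3P and Qs = P - 10.
Clearing the new market: 528 - 3P = P - 10, so P = 134.5 and Q = 124.5.

124.5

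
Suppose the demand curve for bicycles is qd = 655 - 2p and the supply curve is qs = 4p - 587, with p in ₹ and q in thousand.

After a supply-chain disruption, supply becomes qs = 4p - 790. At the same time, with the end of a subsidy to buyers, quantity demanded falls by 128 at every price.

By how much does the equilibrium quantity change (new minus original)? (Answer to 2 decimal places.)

-153.00

Before the shock: 655 - 2p = 4p - 587 ⇒ 1242 = 6p ⇒ p = 207, q = 241.
With the change applied: demand qd = 527 - 2p, supply qs = 4p - 790.
Equate the new curves: 527 - 2p = 4p - 790, giving 1317 = 6p, p = 219.5, q = 88.
Δq = 88 − 241 = -153.00.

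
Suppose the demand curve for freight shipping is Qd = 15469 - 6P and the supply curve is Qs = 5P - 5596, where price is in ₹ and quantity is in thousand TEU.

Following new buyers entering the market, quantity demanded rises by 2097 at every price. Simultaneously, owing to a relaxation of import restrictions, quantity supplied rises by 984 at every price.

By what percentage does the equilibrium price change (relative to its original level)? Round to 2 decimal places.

+5.28

Solve the original market: 15469 - 6P = 5P - 5596, hence P = 1915 and Q = 3979.
The shock moves the curves to Qd = 17566 - 6P and Qs = 5P - 4612.
Clearing the new market: 17566 - 6P = 5P - 4612, so P = 22178/11 ≈ 2016.1818 and Q = 60158/11 ≈ 5468.9091.
%ΔP = (2016.1818 − 1915) / 1915 × 100 = +5.28%.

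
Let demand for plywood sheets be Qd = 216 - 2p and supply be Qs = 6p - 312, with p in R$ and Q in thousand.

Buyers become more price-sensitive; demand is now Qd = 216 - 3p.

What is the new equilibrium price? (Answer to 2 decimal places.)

Solve the original market: 216 - 2p = 6p - 312, hence p = 66 and Q = 84.
After the shift, demand is Qd = 216 - 3p and supply is Qs = 6p - 312.
Equate the new curves: 216 - 3p = 6p - 312, giving 528 = 9p, p = 176/3 ≈ 58.6667, Q = 40.

58.67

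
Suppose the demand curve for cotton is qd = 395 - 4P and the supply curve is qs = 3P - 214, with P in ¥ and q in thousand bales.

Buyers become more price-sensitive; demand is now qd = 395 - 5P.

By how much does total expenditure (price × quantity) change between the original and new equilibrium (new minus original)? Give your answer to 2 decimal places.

Before the shock: 395 - 4P = 3P - 214 ⇒ 609 = 7P ⇒ P = 87, q = 47.
With the change applied: demand qd = 395 - 5P, supply qs = 3P - 214.
Clearing the new market: 395 - 5P = 3P - 214, so P = 76.125 and q = 14.375.
Expenditure moves from 87×47 = 4089 to 76.125×14.375 = 1094.296875; change = -2994.70.

-2994.70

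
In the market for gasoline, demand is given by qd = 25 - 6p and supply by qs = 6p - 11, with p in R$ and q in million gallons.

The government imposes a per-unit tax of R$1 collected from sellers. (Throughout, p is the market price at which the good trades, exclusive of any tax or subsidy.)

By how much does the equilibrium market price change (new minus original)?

+0.5

Solve the original market: 25 - 6p = 6p - 11, hence p = 3 and q = 7.
Since sellers keep the price net of the tax, the effective supply curve becomes qs = 6p - 17.
New equilibrium: 25 - 6p = 6p - 17 ⇒ 42 = 12p ⇒ p = 3.5, q = 4.
Δp = 3.5 − 3 = +0.5.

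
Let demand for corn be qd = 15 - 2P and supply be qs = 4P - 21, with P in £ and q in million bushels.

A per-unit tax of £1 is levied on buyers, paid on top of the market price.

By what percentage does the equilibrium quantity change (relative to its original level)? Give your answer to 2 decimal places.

Initially, 15 - 2P = 4P - 21, so 36 = 6P and P = 6, q = 3.
Since buyers pay the price plus the tax, the effective demand curve becomes qd = 13 - 2P.
Clearing the new market: 13 - 2P = 4P - 21, so P = 17/3 ≈ 5.6667 and q = 5/3 ≈ 1.6667.
%Δq = (1.6667 − 3) / 3 × 100 = -44.44%.

-44.44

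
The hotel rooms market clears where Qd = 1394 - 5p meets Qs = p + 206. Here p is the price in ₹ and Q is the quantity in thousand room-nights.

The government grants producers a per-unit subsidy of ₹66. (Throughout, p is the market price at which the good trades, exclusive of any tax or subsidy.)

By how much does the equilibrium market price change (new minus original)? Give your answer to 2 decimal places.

Solve the original market: 1394 - 5p = p + 206, hence p = 198 and Q = 404.
Since sellers receive the price plus the subsidy, the effective supply curve becomes Qs = p + 272.
Setting them equal: 1394 - 5p = p + 272 → 1122 = 6p, so p = 187 and Q = 459.
Δp = 187 − 198 = -11.00.

-11.00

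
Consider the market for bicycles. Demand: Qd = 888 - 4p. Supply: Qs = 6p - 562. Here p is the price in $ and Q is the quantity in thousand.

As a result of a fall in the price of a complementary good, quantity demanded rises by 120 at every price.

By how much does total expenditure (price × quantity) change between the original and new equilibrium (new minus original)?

+15000

Initially, 888 - 4p = 6p - 562, so 1450 = 10p and p = 145, Q = 308.
The new curves are Qd = 1008 - 4p (demand) and Qs = 6p - 562 (supply).
New equilibrium: 1008 - 4p = 6p - 562 ⇒ 1570 = 10p ⇒ p = 157, Q = 380.
Expenditure moves from 145×308 = 44660 to 157×380 = 59660; change = +15000.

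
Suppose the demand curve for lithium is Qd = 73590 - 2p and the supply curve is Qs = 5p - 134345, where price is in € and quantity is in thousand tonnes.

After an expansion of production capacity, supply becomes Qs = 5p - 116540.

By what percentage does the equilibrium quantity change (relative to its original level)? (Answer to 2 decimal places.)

Before the shock: 73590 - 2p = 5p - 134345 ⇒ 207935 = 7p ⇒ p = 29705, Q = 14180.
The new curves are Qd = 73590 - 2p (demand) and Qs = 5p - 116540 (supply).
Clearing the new market: 73590 - 2p = 5p - 116540, so p = 190130/7 ≈ 27161.4286 and Q = 134870/7 ≈ 19267.1429.
%ΔQ = (19267.1429 − 14180) / 14180 × 100 = +35.88%.

+35.88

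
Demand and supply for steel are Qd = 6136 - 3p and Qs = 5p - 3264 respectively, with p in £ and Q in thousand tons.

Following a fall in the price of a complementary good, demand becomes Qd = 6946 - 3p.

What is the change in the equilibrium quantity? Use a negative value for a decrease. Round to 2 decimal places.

Original equilibrium: 6136 - 3p = 5p - 3264 gives 9400 = 8p, so p = 1175 and Q = 2611.
With the change applied: demand Qd = 6946 - 3p, supply Qs = 5p - 3264.
Equate the new curves: 6946 - 3p = 5p - 3264, giving 10210 = 8p, p = 1276.25, Q = 3117.25.
ΔQ = 3117.25 − 2611 = +506.25.

+506.25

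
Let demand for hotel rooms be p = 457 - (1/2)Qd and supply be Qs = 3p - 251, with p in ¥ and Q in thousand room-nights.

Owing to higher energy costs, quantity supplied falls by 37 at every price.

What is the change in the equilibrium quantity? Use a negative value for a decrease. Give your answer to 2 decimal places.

Initially, 914 - 2p = 3p - 251, so 1165 = 5p and p = 233, Q = 448.
The shock moves the curves to Qd = 914 - 2p and Qs = 3p - 288.
New equilibrium: 914 - 2p = 3p - 288 ⇒ 1202 = 5p ⇒ p = 240.4, Q = 433.2.
ΔQ = 433.2 − 448 = -14.80.

-14.80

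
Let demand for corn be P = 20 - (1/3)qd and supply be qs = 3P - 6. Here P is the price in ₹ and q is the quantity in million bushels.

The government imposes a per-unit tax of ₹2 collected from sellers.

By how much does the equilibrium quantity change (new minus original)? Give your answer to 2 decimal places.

Before the shock: 60 - 3P = 3P - 6 ⇒ 66 = 6P ⇒ P = 11, q = 27.
Since sellers keep the price net of the tax, the effective supply curve becomes qs = 3P - 12.
Clearing the new market: 60 - 3P = 3P - 12, so P = 12 and q = 24.
Δq = 24 − 27 = -3.00.

-3.00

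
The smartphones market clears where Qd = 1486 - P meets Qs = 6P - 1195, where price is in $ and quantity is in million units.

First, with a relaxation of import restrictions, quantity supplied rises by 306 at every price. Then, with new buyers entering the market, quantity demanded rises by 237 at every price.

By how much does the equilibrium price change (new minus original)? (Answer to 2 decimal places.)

-9.86

Before the shock: 1486 - P = 6P - 1195 ⇒ 2681 = 7P ⇒ P = 383, Q = 1103.
With the change applied: demand Qd = 1723 - P, supply Qs = 6P - 889.
Setting them equal: 1723 - P = 6P - 889 → 2612 = 7P, so P = 2612/7 ≈ 373.1429 and Q = 9449/7 ≈ 1349.8571.
ΔP = 373.1429 − 383 = -9.86.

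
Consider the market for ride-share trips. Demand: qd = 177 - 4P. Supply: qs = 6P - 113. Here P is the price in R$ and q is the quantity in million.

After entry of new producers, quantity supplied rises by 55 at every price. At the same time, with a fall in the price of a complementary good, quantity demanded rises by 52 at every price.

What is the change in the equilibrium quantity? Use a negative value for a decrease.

Solve the original market: 177 - 4P = 6P - 113, hence P = 29 and q = 61.
The shock moves the curves to qd = 229 - 4P and qs = 6P - 58.
Clearing the new market: 229 - 4P = 6P - 58, so P = 28.7 and q = 114.2.
Δq = 114.2 − 61 = +53.2.

+53.2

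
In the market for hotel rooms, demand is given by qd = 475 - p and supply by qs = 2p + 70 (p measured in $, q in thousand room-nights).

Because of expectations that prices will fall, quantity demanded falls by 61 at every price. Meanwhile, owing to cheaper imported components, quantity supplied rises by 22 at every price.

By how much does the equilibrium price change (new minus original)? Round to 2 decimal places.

-27.67

Before the shock: 475 - p = 2p + 70 ⇒ 405 = 3p ⇒ p = 135, q = 340.
With the change applied: demand qd = 414 - p, supply qs = 2p + 92.
Setting them equal: 414 - p = 2p + 92 → 322 = 3p, so p = 322/3 ≈ 107.3333 and q = 920/3 ≈ 306.6667.
Δp = 107.3333 − 135 = -27.67.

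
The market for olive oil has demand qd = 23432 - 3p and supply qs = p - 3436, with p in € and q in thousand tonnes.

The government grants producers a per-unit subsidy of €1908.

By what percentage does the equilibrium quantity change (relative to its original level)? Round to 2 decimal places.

+43.61

Before the shock: 23432 - 3p = p - 3436 ⇒ 26868 = 4p ⇒ p = 6717, q = 3281.
Since sellers receive the price plus the subsidy, the effective supply curve becomes qs = p - 1528.
Clearing the new market: 23432 - 3p = p - 1528, so p = 6240 and q = 4712.
%Δq = (4712 − 3281) / 3281 × 100 = +43.61%.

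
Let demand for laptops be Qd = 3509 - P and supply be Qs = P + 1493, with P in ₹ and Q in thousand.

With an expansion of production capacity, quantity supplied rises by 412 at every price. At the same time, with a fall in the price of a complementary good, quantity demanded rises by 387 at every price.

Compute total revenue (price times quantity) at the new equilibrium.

Solve the original market: 3509 - P = P + 1493, hence P = 1008 and Q = 2501.
The new curves are Qd = 3896 - P (demand) and Qs = P + 1905 (supply).
New equilibrium: 3896 - P = P + 1905 ⇒ 1991 = 2P ⇒ P = 995.5, Q = 2900.5.
New expenditure = 995.5 × 2900.5 = 2887447.75.

2887447.75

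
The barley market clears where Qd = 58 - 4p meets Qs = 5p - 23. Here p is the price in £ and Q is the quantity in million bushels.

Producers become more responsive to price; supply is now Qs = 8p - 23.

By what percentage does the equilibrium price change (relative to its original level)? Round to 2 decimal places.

Before the shock: 58 - 4p = 5p - 23 ⇒ 81 = 9p ⇒ p = 9, Q = 22.
After the shift, demand is Qd = 58 - 4p and supply is Qs = 8p - 23.
Setting them equal: 58 - 4p = 8p - 23 → 81 = 12p, so p = 6.75 and Q = 31.
%Δp = (6.75 − 9) / 9 × 100 = -25.00%.

-25.00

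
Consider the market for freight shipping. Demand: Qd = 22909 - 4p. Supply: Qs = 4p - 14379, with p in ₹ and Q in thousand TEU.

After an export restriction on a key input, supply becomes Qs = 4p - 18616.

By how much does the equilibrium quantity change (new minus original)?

Original equilibrium: 22909 - 4p = 4p - 14379 gives 37288 = 8p, so p = 4661 and Q = 4265.
The shock moves the curves to Qd = 22909 - 4p and Qs = 4p - 18616.
New equilibrium: 22909 - 4p = 4p - 18616 ⇒ 41525 = 8p ⇒ p = 5190.625, Q = 2146.5.
ΔQ = 2146.5 − 4265 = -2118.5.

-2118.5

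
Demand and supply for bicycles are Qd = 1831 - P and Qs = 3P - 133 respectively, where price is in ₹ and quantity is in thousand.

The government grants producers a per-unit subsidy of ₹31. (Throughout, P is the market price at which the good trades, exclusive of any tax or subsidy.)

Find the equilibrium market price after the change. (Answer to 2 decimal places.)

Initially, 1831 - P = 3P - 133, so 1964 = 4P and P = 491, Q = 1340.
Since sellers receive the price plus the subsidy, the effective supply curve becomes Qs = 3P - 40.
New equilibrium: 1831 - P = 3P - 40 ⇒ 1871 = 4P ⇒ P = 467.75, Q = 1363.25.

467.75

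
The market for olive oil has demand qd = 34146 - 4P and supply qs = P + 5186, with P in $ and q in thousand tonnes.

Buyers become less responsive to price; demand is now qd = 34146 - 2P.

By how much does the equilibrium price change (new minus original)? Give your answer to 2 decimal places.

Solve the original market: 34146 - 4P = P + 5186, hence P = 5792 and q = 10978.
After the shift, demand is qd = 34146 - 2P and supply is qs = P + 5186.
New equilibrium: 34146 - 2P = P + 5186 ⇒ 28960 = 3P ⇒ P = 28960/3 ≈ 9653.3333, q = 44518/3 ≈ 14839.3333.
ΔP = 9653.3333 − 5792 = +3861.33.

+3861.33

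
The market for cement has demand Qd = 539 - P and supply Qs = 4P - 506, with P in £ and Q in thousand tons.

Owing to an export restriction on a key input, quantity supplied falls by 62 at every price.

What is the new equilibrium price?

Initially, 539 - P = 4P - 506, so 1045 = 5P and P = 209, Q = 330.
The new curves are Qd = 539 - P (demand) and Qs = 4P - 568 (supply).
New equilibrium: 539 - P = 4P - 568 ⇒ 1107 = 5P ⇒ P = 221.4, Q = 317.6.

221.4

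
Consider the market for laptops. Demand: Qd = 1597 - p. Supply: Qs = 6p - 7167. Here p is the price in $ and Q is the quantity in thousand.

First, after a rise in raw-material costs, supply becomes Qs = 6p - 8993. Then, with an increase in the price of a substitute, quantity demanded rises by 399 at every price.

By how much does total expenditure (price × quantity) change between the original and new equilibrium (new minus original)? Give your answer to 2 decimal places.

Original equilibrium: 1597 - p = 6p - 7167 gives 8764 = 7p, so p = 1252 and Q = 345.
The shock moves the curves to Qd = 1996 - p and Qs = 6p - 8993.
Setting them equal: 1996 - p = 6p - 8993 → 10989 = 7p, so p = 10989/7 ≈ 1569.8571 and Q = 2983/7 ≈ 426.1429.
Expenditure moves from 1252×345 = 431940 to 1569.8571×426.1429 = 668983.4082; change = +237043.41.

+237043.41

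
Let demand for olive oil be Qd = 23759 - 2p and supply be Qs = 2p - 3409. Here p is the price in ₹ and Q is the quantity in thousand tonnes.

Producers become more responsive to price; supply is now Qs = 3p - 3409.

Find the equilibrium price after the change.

Before the shock: 23759 - 2p = 2p - 3409 ⇒ 27168 = 4p ⇒ p = 6792, Q = 10175.
With the change applied: demand Qd = 23759 - 2p, supply Qs = 3p - 3409.
Setting them equal: 23759 - 2p = 3p - 3409 → 27168 = 5p, so p = 5433.6 and Q = 12891.8.

5433.6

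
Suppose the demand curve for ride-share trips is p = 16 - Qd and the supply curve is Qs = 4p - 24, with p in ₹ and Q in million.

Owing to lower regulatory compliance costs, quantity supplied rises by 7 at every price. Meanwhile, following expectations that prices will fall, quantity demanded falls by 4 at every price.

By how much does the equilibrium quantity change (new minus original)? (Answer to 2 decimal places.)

Solve the original market: 16 - p = 4p - 24, hence p = 8 and Q = 8.
The new curves are Qd = 12 - p (demand) and Qs = 4p - 17 (supply).
Equate the new curves: 12 - p = 4p - 17, giving 29 = 5p, p = 5.8, Q = 6.2.
ΔQ = 6.2 − 8 = -1.80.

-1.80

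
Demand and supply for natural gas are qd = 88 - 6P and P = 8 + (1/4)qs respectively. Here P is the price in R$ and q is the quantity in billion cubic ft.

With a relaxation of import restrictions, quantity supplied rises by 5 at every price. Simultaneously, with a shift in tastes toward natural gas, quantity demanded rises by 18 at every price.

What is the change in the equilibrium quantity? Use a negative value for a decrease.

+10.2

Before the shock: 88 - 6P = 4P - 32 ⇒ 120 = 10P ⇒ P = 12, q = 16.
After the shift, demand is qd = 106 - 6P and supply is qs = 4P - 27.
New equilibrium: 106 - 6P = 4P - 27 ⇒ 133 = 10P ⇒ P = 13.3, q = 26.2.
Δq = 26.2 − 16 = +10.2.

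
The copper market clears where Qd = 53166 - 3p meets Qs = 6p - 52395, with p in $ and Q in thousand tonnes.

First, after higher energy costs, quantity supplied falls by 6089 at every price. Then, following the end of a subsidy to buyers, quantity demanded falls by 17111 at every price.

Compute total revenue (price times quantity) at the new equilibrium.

47710682

Original equilibrium: 53166 - 3p = 6p - 52395 gives 105561 = 9p, so p = 11729 and Q = 17979.
After the shift, demand is Qd = 36055 - 3p and supply is Qs = 6p - 58484.
Clearing the new market: 36055 - 3p = 6p - 58484, so p = 31513/3 ≈ 10504.3333 and Q = 4542.
New expenditure = 10504.3333 × 4542 = 47710682.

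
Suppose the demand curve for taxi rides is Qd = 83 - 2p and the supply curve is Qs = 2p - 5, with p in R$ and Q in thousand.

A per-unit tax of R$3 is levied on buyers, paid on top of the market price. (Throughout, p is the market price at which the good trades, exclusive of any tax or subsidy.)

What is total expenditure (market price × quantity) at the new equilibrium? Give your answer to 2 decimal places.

Before the shock: 83 - 2p = 2p - 5 ⇒ 88 = 4p ⇒ p = 22, Q = 39.
Since buyers pay the price plus the tax, the effective demand curve becomes Qd = 77 - 2p.
New equilibrium: 77 - 2p = 2p - 5 ⇒ 82 = 4p ⇒ p = 20.5, Q = 36.
New expenditure = 20.5 × 36 = 738.00.

738.00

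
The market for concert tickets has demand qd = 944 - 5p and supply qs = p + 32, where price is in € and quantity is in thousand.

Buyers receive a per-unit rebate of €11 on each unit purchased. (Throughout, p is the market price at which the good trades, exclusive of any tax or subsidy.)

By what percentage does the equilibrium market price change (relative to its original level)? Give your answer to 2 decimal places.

Before the shock: 944 - 5p = p + 32 ⇒ 912 = 6p ⇒ p = 152, q = 184.
Since buyers' out-of-pocket price is the market price minus the rebate, the effective demand curve becomes qd = 999 - 5p.
New equilibrium: 999 - 5p = p + 32 ⇒ 967 = 6p ⇒ p = 967/6 ≈ 161.1667, q = 1159/6 ≈ 193.1667.
%Δp = (161.1667 − 152) / 152 × 100 = +6.03%.

+6.03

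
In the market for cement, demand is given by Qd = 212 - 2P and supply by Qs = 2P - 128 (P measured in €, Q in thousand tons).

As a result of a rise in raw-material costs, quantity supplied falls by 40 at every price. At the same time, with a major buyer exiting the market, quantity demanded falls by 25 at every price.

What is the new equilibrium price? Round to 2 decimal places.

Solve the original market: 212 - 2P = 2P - 128, hence P = 85 and Q = 42.
The shock moves the curves to Qd = 187 - 2P and Qs = 2P - 168.
New equilibrium: 187 - 2P = 2P - 168 ⇒ 355 = 4P ⇒ P = 88.75, Q = 9.5.

88.75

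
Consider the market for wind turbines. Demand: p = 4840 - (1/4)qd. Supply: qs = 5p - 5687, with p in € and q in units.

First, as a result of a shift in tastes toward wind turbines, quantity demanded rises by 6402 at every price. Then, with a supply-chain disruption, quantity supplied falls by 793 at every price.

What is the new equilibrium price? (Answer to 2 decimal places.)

Initially, 19360 - 4p = 5p - 5687, so 25047 = 9p and p = 2783, q = 8228.
With the change applied: demand qd = 25762 - 4p, supply qs = 5p - 6480.
Setting them equal: 25762 - 4p = 5p - 6480 → 32242 = 9p, so p = 32242/9 ≈ 3582.4444 and q = 102890/9 ≈ 11432.2222.

3582.44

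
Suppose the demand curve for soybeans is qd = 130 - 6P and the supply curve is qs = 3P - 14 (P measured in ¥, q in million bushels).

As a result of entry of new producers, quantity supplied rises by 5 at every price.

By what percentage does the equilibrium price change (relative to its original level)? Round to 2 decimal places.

Initially, 130 - 6P = 3P - 14, so 144 = 9P and P = 16, q = 34.
The new curves are qd = 130 - 6P (demand) and qs = 3P - 9 (supply).
Setting them equal: 130 - 6P = 3P - 9 → 139 = 9P, so P = 139/9 ≈ 15.4444 and q = 112/3 ≈ 37.3333.
%ΔP = (15.4444 − 16) / 16 × 100 = -3.47%.

-3.47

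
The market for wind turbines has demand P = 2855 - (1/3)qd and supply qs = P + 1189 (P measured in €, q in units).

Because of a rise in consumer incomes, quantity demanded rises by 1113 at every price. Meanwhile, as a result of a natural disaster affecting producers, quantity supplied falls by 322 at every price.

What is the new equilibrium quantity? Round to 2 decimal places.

Initially, 8565 - 3P = P + 1189, so 7376 = 4P and P = 1844, q = 3033.
The new curves are qd = 9678 - 3P (demand) and qs = P + 867 (supply).
Setting them equal: 9678 - 3P = P + 867 → 8811 = 4P, so P = 2202.75 and q = 3069.75.

3069.75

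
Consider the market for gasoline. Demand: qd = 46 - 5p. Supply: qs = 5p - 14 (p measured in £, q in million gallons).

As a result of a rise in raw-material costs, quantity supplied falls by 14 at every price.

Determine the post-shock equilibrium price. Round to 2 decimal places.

7.40

Original equilibrium: 46 - 5p = 5p - 14 gives 60 = 10p, so p = 6 and q = 16.
The new curves are qd = 46 - 5p (demand) and qs = 5p - 28 (supply).
Setting them equal: 46 - 5p = 5p - 28 → 74 = 10p, so p = 7.4 and q = 9.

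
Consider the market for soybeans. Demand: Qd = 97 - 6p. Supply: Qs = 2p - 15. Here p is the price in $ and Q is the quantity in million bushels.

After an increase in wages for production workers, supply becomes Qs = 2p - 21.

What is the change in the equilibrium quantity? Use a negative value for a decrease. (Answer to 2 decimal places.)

Initially, 97 - 6p = 2p - 15, so 112 = 8p and p = 14, Q = 13.
The shock moves the curves to Qd = 97 - 6p and Qs = 2p - 21.
New equilibrium: 97 - 6p = 2p - 21 ⇒ 118 = 8p ⇒ p = 14.75, Q = 8.5.
ΔQ = 8.5 − 13 = -4.50.

-4.50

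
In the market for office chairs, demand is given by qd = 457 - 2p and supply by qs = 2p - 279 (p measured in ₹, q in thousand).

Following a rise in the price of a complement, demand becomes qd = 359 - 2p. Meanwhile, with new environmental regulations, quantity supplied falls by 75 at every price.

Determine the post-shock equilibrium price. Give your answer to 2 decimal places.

178.25

Initially, 457 - 2p = 2p - 279, so 736 = 4p and p = 184, q = 89.
With the change applied: demand qd = 359 - 2p, supply qs = 2p - 354.
Clearing the new market: 359 - 2p = 2p - 354, so p = 178.25 and q = 2.5.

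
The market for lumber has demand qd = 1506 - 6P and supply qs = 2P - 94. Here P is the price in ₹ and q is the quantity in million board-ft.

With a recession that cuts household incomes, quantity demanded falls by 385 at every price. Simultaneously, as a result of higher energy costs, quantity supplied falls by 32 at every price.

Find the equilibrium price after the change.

Solve the original market: 1506 - 6P = 2P - 94, hence P = 200 and q = 306.
With the change applied: demand qd = 1121 - 6P, supply qs = 2P - 126.
Setting them equal: 1121 - 6P = 2P - 126 → 1247 = 8P, so P = 155.875 and q = 185.75.

155.875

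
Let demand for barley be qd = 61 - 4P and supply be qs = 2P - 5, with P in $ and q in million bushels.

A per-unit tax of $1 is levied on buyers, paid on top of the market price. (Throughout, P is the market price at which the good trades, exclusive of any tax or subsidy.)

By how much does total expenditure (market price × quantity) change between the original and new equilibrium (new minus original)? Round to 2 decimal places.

Before the shock: 61 - 4P = 2P - 5 ⇒ 66 = 6P ⇒ P = 11, q = 17.
Since buyers pay the price plus the tax, the effective demand curve becomes qd = 57 - 4P.
New equilibrium: 57 - 4P = 2P - 5 ⇒ 62 = 6P ⇒ P = 31/3 ≈ 10.3333, q = 47/3 ≈ 15.6667.
Expenditure moves from 11×17 = 187 to 10.3333×15.6667 = 161.8889; change = -25.11.

-25.11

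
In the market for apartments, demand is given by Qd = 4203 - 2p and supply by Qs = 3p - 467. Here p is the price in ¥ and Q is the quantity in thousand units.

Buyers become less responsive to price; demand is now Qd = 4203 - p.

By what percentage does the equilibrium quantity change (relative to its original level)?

Initially, 4203 - 2p = 3p - 467, so 4670 = 5p and p = 934, Q = 2335.
After the shift, demand is Qd = 4203 - p and supply is Qs = 3p - 467.
New equilibrium: 4203 - p = 3p - 467 ⇒ 4670 = 4p ⇒ p = 1167.5, Q = 3035.5.
%ΔQ = (3035.5 − 2335) / 2335 × 100 = +30%.

+30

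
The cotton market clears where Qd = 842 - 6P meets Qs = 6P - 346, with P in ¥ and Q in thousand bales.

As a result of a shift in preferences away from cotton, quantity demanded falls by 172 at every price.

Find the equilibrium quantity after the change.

162

Solve the original market: 842 - 6P = 6P - 346, hence P = 99 and Q = 248.
With the change applied: demand Qd = 670 - 6P, supply Qs = 6P - 346.
Clearing the new market: 670 - 6P = 6P - 346, so P = 254/3 ≈ 84.6667 and Q = 162.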